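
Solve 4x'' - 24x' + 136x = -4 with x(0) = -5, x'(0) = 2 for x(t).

x = -1/34 - 169*cos(5*t)*exp(3*t)/34 + 115*exp(3*t)*sin(5*t)/34

Divide through by 4: x'' - 6x' + 34x = -1.
Characteristic equation r² - 6r + 34 = 0 has discriminant (-6)² - 4·(34) = -100 < 0, so r = 3 ± 5i.
Hence x_h = C1*cos(5*t)*exp(3*t) + C2*exp(3*t)*sin(5*t).
For the particular solution try x_p = A0. Substituting and matching coefficients of each power of t gives A0 = -1/34, so x_p = -1/34.
General solution: x = -1/34 + C1*cos(5*t)*exp(3*t) + C2*exp(3*t)*sin(5*t).
Apply the initial conditions: x(0) = -1/34 + C1 = -5 and x'(0) = 3*C1 + 5*C2 = 2. Solving gives C1 = -169/34, C2 = 115/34.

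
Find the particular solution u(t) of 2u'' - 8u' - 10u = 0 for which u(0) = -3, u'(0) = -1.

Divide through by 2: u'' - 4u' - 5u = 0.
Characteristic equation r² - 4r - 5 = 0 factors as (r - 5)(r + 1) = 0, so r = 5, -1.
Hence u_h = C1*exp(5*t) + C2*exp(-t).
Apply the initial conditions: u(0) = C1 + C2 = -3 and u'(0) = -C2 + 5*C1 = -1. Solving gives C1 = -2/3, C2 = -7/3.

u = -7*exp(-t)/3 - 2*exp(5*t)/3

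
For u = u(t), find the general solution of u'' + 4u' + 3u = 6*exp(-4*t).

u = 2*exp(-4*t) + C1*exp(-3*t) + C2*exp(-t)

Characteristic equation r² + 4r + 3 = 0 factors as (r + 3)(r + 1) = 0, so r = -3, -1.
Hence u_h = C1*exp(-3*t) + C2*exp(-t).
Try u_p = A*exp(-4*t). Substituting into the equation and dividing by exp(-4*t) gives A = 2, so u_p = 2*exp(-4*t).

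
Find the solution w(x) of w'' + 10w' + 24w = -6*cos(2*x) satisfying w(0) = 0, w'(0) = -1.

Characteristic equation r² + 10r + 24 = 0 factors as (r + 6)(r + 4) = 0, so r = -6, -4.
Hence w_h = C1*exp(-6*x) + C2*exp(-4*x).
Try w_p = A*cos(2*x) + B*sin(2*x). Substituting and equating the coefficients of cos(2x) and sin(2x) gives A = -3/20, B = -3/20, so w_p = -3*cos(2*x)/20 - 3*sin(2*x)/20.
General solution: w = -3*cos(2*x)/20 - 3*sin(2*x)/20 + C1*exp(-6*x) + C2*exp(-4*x).
Apply the initial conditions: w(0) = -3/20 + C1 + C2 = 0 and w'(0) = -3/10 - 6*C1 - 4*C2 = -1. Solving gives C1 = 1/20, C2 = 1/10.

w = -3*cos(2*x)/20 - 3*sin(2*x)/20 + exp(-4*x)/10 + exp(-6*x)/20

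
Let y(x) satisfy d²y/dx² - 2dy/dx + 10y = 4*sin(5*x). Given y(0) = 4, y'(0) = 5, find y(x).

Characteristic equation r² - 2r + 10 = 0 has discriminant (-2)² - 4·(10) = -36 < 0, so r = 1 ± 3i.
Hence y_h = C1*cos(3*x)*exp(x) + C2*exp(x)*sin(3*x).
Try y_p = A*cos(5*x) + B*sin(5*x). Substituting and equating the coefficients of cos(5x) and sin(5x) gives A = 8/65, B = -12/65, so y_p = -12*sin(5*x)/65 + 8*cos(5*x)/65.
General solution: y = -12*sin(5*x)/65 + 8*cos(5*x)/65 + C1*cos(3*x)*exp(x) + C2*exp(x)*sin(3*x).
Apply the initial conditions: y(0) = 8/65 + C1 = 4 and y'(0) = -12/13 + C1 + 3*C2 = 5. Solving gives C1 = 252/65, C2 = 133/195.

y = -12*sin(5*x)/65 + 8*cos(5*x)/65 + 133*exp(x)*sin(3*x)/195 + 252*cos(3*x)*exp(x)/65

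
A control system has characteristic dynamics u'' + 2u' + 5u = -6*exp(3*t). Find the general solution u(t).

Characteristic equation r² + 2r + 5 = 0 has discriminant (2)² - 4·(5) = -16 < 0, so r = -1 ± 2i.
Hence u_h = C1*cos(2*t)*exp(-t) + C2*exp(-t)*sin(2*t).
Try u_p = A*exp(3*t). Substituting into the equation and dividing by exp(3*t) gives A = -3/10, so u_p = -3*exp(3*t)/10.

u = -3*exp(3*t)/10 + C1*cos(2*t)*exp(-t) + C2*exp(-t)*sin(2*t)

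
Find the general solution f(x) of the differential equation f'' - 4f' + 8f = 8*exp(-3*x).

Characteristic equation r² - 4r + 8 = 0 has discriminant (-4)² - 4·(8) = -16 < 0, so r = 2 ± 2i.
Hence f_h = C1*cos(2*x)*exp(2*x) + C2*exp(2*x)*sin(2*x).
Try f_p = A*exp(-3*x). Substituting into the equation and dividing by exp(-3*x) gives A = 8/29, so f_p = 8*exp(-3*x)/29.

f = 8*exp(-3*x)/29 + C1*cos(2*x)*exp(2*x) + C2*exp(2*x)*sin(2*x)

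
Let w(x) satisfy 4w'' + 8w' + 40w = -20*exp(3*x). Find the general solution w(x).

w = -exp(3*x)/5 + C1*cos(3*x)*exp(-x) + C2*exp(-x)*sin(3*x)

Divide through by 4: w'' + 2w' + 10w = -5*exp(3*x).
Characteristic equation r² + 2r + 10 = 0 has discriminant (2)² - 4·(10) = -36 < 0, so r = -1 ± 3i.
Hence w_h = C1*cos(3*x)*exp(-x) + C2*exp(-x)*sin(3*x).
Try w_p = A*exp(3*x). Substituting into the equation and dividing by exp(3*x) gives A = -1/5, so w_p = -exp(3*x)/5.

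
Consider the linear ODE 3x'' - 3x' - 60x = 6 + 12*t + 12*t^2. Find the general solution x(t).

x = -111/1000 - 9*t/50 - t**2/5 + C1*exp(-4*t) + C2*exp(5*t)

Divide through by 3: x'' - x' - 20x = 2 + 4*t + 4*t^2.
Characteristic equation r² - r - 20 = 0 factors as (r + 4)(r - 5) = 0, so r = -4, 5.
Hence x_h = C1*exp(-4*t) + C2*exp(5*t).
For the particular solution try x_p = A0 + A1*t + A2*t^2. Substituting and matching coefficients of each power of t gives A0 = -111/1000, A1 = -9/50, A2 = -1/5, so x_p = -111/1000 - 9*t/50 - t^2/5.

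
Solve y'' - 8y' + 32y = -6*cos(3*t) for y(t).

y = -138*cos(3*t)/1105 + 144*sin(3*t)/1105 + C1*cos(4*t)*exp(4*t) + C2*exp(4*t)*sin(4*t)

Characteristic equation r² - 8r + 32 = 0 has discriminant (-8)² - 4·(32) = -64 < 0, so r = 4 ± 4i.
Hence y_h = C1*cos(4*t)*exp(4*t) + C2*exp(4*t)*sin(4*t).
Try y_p = A*cos(3*t) + B*sin(3*t). Substituting and equating the coefficients of cos(3t) and sin(3t) gives A = -138/1105, B = 144/1105, so y_p = -138*cos(3*t)/1105 + 144*sin(3*t)/1105.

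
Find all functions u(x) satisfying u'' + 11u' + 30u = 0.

Characteristic equation r² + 11r + 30 = 0 factors as (r + 5)(r + 6) = 0, so r = -5, -6.
Hence u_h = C1*exp(-5*x) + C2*exp(-6*x).

u = C1*exp(-5*x) + C2*exp(-6*x)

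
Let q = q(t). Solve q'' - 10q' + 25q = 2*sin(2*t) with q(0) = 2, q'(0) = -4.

Characteristic equation r² - 10r + 25 = 0 has discriminant (-10)² - 4·(25) = 0, so r = 5 is a repeated root.
Hence q_h = (C1 + C2*t)*exp(5*t).
Try q_p = A*cos(2*t) + B*sin(2*t). Substituting and equating the coefficients of cos(2t) and sin(2t) gives A = 40/841, B = 42/841, so q_p = 40*cos(2*t)/841 + 42*sin(2*t)/841.
General solution: q = 40*cos(2*t)/841 + 42*sin(2*t)/841 + C1*exp(5*t) + C2*t*exp(5*t).
Apply the initial conditions: q(0) = 40/841 + C1 = 2 and q'(0) = 84/841 + C2 + 5*C1 = -4. Solving gives C1 = 1642/841, C2 = -402/29.

q = 40*cos(2*t)/841 + 42*sin(2*t)/841 + 1642*exp(5*t)/841 - 402*t*exp(5*t)/29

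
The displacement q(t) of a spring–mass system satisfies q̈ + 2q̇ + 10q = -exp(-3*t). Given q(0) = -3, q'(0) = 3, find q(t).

q = -exp(-3*t)/13 - 38*cos(3*t)*exp(-t)/13 - 2*exp(-t)*sin(3*t)/39

Characteristic equation r² + 2r + 10 = 0 has discriminant (2)² - 4·(10) = -36 < 0, so r = -1 ± 3i.
Hence q_h = C1*cos(3*t)*exp(-t) + C2*exp(-t)*sin(3*t).
Try q_p = A*exp(-3*t). Substituting into the equation and dividing by exp(-3*t) gives A = -1/13, so q_p = -exp(-3*t)/13.
General solution: q = -exp(-3*t)/13 + C1*cos(3*t)*exp(-t) + C2*exp(-t)*sin(3*t).
Apply the initial conditions: q(0) = -1/13 + C1 = -3 and q'(0) = 3/13 - C1 + 3*C2 = 3. Solving gives C1 = -38/13, C2 = -2/39.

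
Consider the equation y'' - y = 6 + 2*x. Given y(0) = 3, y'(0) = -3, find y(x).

Characteristic equation r² - 1 = 0 factors as (r - 1)(r + 1) = 0, so r = 1, -1.
Hence y_h = C1*exp(x) + C2*exp(-x).
For the particular solution try y_p = A0 + A1*x. Substituting and matching coefficients of each power of x gives A0 = -6, A1 = -2, so y_p = -6 - 2*x.
General solution: y = -6 - 2*x + C1*exp(x) + C2*exp(-x).
Apply the initial conditions: y(0) = -6 + C1 + C2 = 3 and y'(0) = -2 + C1 - C2 = -3. Solving gives C1 = 4, C2 = 5.

y = -6 - 2*x + 4*exp(x) + 5*exp(-x)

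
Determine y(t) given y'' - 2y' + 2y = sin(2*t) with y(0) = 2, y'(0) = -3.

y = -sin(2*t)/10 + cos(2*t)/5 - 23*exp(t)*sin(t)/5 + 9*cos(t)*exp(t)/5

Characteristic equation r² - 2r + 2 = 0 has discriminant (-2)² - 4·(2) = -4 < 0, so r = 1 ± i.
Hence y_h = C1*cos(t)*exp(t) + C2*exp(t)*sin(t).
Try y_p = A*cos(2*t) + B*sin(2*t). Substituting and equating the coefficients of cos(2t) and sin(2t) gives A = 1/5, B = -1/10, so y_p = -sin(2*t)/10 + cos(2*t)/5.
General solution: y = -sin(2*t)/10 + cos(2*t)/5 + C1*cos(t)*exp(t) + C2*exp(t)*sin(t).
Apply the initial conditions: y(0) = 1/5 + C1 = 2 and y'(0) = -1/5 + C1 + C2 = -3. Solving gives C1 = 9/5, C2 = -23/5.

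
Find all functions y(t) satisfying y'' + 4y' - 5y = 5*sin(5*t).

Characteristic equation r² + 4r - 5 = 0 factors as (r + 5)(r - 1) = 0, so r = -5, 1.
Hence y_h = C1*exp(-5*t) + C2*exp(t).
Try y_p = A*cos(5*t) + B*sin(5*t). Substituting and equating the coefficients of cos(5t) and sin(5t) gives A = -1/13, B = -3/26, so y_p = -3*sin(5*t)/26 - cos(5*t)/13.

y = -3*sin(5*t)/26 - cos(5*t)/13 + C1*exp(-5*t) + C2*exp(t)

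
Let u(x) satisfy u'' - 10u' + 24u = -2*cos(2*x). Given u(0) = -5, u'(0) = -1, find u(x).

Characteristic equation r² - 10r + 24 = 0 factors as (r - 4)(r - 6) = 0, so r = 4, 6.
Hence u_h = C1*exp(4*x) + C2*exp(6*x).
Try u_p = A*cos(2*x) + B*sin(2*x). Substituting and equating the coefficients of cos(2x) and sin(2x) gives A = -1/20, B = 1/20, so u_p = -cos(2*x)/20 + sin(2*x)/20.
General solution: u = -cos(2*x)/20 + sin(2*x)/20 + C1*exp(4*x) + C2*exp(6*x).
Apply the initial conditions: u(0) = -1/20 + C1 + C2 = -5 and u'(0) = 1/10 + 4*C1 + 6*C2 = -1. Solving gives C1 = -143/10, C2 = 187/20.

u = -143*exp(4*x)/10 - cos(2*x)/20 + sin(2*x)/20 + 187*exp(6*x)/20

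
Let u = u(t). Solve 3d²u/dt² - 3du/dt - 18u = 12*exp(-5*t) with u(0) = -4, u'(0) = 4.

u = -52*exp(-2*t)/15 - 7*exp(3*t)/10 + exp(-5*t)/6

Divide through by 3: u'' - u' - 6u = 4*exp(-5*t).
Characteristic equation r² - r - 6 = 0 factors as (r + 2)(r - 3) = 0, so r = -2, 3.
Hence u_h = C1*exp(-2*t) + C2*exp(3*t).
Try u_p = A*exp(-5*t). Substituting into the equation and dividing by exp(-5*t) gives A = 1/6, so u_p = exp(-5*t)/6.
General solution: u = exp(-5*t)/6 + C1*exp(-2*t) + C2*exp(3*t).
Apply the initial conditions: u(0) = 1/6 + C1 + C2 = -4 and u'(0) = -5/6 - 2*C1 + 3*C2 = 4. Solving gives C1 = -52/15, C2 = -7/10.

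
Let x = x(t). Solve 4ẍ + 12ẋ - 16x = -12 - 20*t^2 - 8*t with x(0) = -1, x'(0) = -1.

x = 101/32 - 4*exp(t) - 5*exp(-4*t)/32 + 5*t**2/4 + 19*t/8

Divide through by 4: x'' + 3x' - 4x = -3 - 5*t^2 - 2*t.
Characteristic equation r² + 3r - 4 = 0 factors as (r - 1)(r + 4) = 0, so r = 1, -4.
Hence x_h = C1*exp(t) + C2*exp(-4*t).
For the particular solution try x_p = A0 + A1*t + A2*t^2. Substituting and matching coefficients of each power of t gives A0 = 101/32, A1 = 19/8, A2 = 5/4, so x_p = 101/32 + 5*t^2/4 + 19*t/8.
General solution: x = 101/32 + 5*t^2/4 + 19*t/8 + C1*exp(t) + C2*exp(-4*t).
Apply the initial conditions: x(0) = 101/32 + C1 + C2 = -1 and x'(0) = 19/8 + C1 - 4*C2 = -1. Solving gives C1 = -4, C2 = -5/32.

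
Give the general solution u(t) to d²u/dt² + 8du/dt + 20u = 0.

Characteristic equation r² + 8r + 20 = 0 has discriminant (8)² - 4·(20) = -16 < 0, so r = -4 ± 2i.
Hence u_h = C1*cos(2*t)*exp(-4*t) + C2*exp(-4*t)*sin(2*t).

u = C1*cos(2*t)*exp(-4*t) + C2*exp(-4*t)*sin(2*t)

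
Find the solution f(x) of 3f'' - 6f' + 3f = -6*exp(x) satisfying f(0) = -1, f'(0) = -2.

Divide through by 3: f'' - 2f' + f = -2*exp(x).
Characteristic equation r² - 2r + 1 = 0 has discriminant (-2)² - 4·(1) = 0, so r = 1 is a repeated root.
Hence f_h = (C1 + C2*x)*exp(x).
Since exp(x) solves the homogeneous equation (r = 1 is a root of multiplicity 2), multiply the trial by x^2. Try f_p = A*x^2*exp(x). Substituting into the equation and dividing by exp(x) gives A = -1, so f_p = -x^2*exp(x).
General solution: f = C1*exp(x) - x^2*exp(x) + C2*x*exp(x).
Apply the initial conditions: f(0) = C1 = -1 and f'(0) = C1 + C2 = -2. Solving gives C1 = -1, C2 = -1.

f = -exp(x) - x*exp(x) - x**2*exp(x)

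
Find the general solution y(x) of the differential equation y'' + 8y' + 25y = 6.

y = 6/25 + C1*cos(3*x)*exp(-4*x) + C2*exp(-4*x)*sin(3*x)

Characteristic equation r² + 8r + 25 = 0 has discriminant (8)² - 4·(25) = -36 < 0, so r = -4 ± 3i.
Hence y_h = C1*cos(3*x)*exp(-4*x) + C2*exp(-4*x)*sin(3*x).
For the particular solution try y_p = A0. Substituting and matching coefficients of each power of x gives A0 = 6/25, so y_p = 6/25.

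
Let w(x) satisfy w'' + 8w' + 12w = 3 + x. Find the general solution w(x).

Characteristic equation r² + 8r + 12 = 0 factors as (r + 2)(r + 6) = 0, so r = -2, -6.
Hence w_h = C1*exp(-2*x) + C2*exp(-6*x).
For the particular solution try w_p = A0 + A1*x. Substituting and matching coefficients of each power of x gives A0 = 7/36, A1 = 1/12, so w_p = 7/36 + x/12.

w = 7/36 + x/12 + C1*exp(-2*x) + C2*exp(-6*x)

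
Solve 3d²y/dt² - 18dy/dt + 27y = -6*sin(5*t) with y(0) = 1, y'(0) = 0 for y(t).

Divide through by 3: y'' - 6y' + 9y = -2*sin(5*t).
Characteristic equation r² - 6r + 9 = 0 has discriminant (-6)² - 4·(9) = 0, so r = 3 is a repeated root.
Hence y_h = (C1 + C2*t)*exp(3*t).
Try y_p = A*cos(5*t) + B*sin(5*t). Substituting and equating the coefficients of cos(5t) and sin(5t) gives A = -15/289, B = 8/289, so y_p = -15*cos(5*t)/289 + 8*sin(5*t)/289.
General solution: y = -15*cos(5*t)/289 + 8*sin(5*t)/289 + C1*exp(3*t) + C2*t*exp(3*t).
Apply the initial conditions: y(0) = -15/289 + C1 = 1 and y'(0) = 40/289 + C2 + 3*C1 = 0. Solving gives C1 = 304/289, C2 = -56/17.

y = -15*cos(5*t)/289 + 8*sin(5*t)/289 + 304*exp(3*t)/289 - 56*t*exp(3*t)/17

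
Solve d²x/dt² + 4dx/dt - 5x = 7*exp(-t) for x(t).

x = -7*exp(-t)/8 + C1*exp(t) + C2*exp(-5*t)

Characteristic equation r² + 4r - 5 = 0 factors as (r - 1)(r + 5) = 0, so r = 1, -5.
Hence x_h = C1*exp(t) + C2*exp(-5*t).
Try x_p = A*exp(-t). Substituting into the equation and dividing by exp(-t) gives A = -7/8, so x_p = -7*exp(-t)/8.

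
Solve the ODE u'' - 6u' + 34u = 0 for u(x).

Characteristic equation r² - 6r + 34 = 0 has discriminant (-6)² - 4·(34) = -100 < 0, so r = 3 ± 5i.
Hence u_h = C1*cos(5*x)*exp(3*x) + C2*exp(3*x)*sin(5*x).

u = C1*cos(5*x)*exp(3*x) + C2*exp(3*x)*sin(5*x)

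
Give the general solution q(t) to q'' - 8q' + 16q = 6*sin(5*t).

Characteristic equation r² - 8r + 16 = 0 has discriminant (-8)² - 4·(16) = 0, so r = 4 is a repeated root.
Hence q_h = (C1 + C2*t)*exp(4*t).
Try q_p = A*cos(5*t) + B*sin(5*t). Substituting and equating the coefficients of cos(5t) and sin(5t) gives A = 240/1681, B = -54/1681, so q_p = -54*sin(5*t)/1681 + 240*cos(5*t)/1681.

q = -54*sin(5*t)/1681 + 240*cos(5*t)/1681 + C1*exp(4*t) + C2*t*exp(4*t)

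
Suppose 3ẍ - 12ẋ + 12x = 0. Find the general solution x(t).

x = C1*exp(2*t) + C2*t*exp(2*t)

Divide through by 3: x'' - 4x' + 4x = 0.
Characteristic equation r² - 4r + 4 = 0 has discriminant (-4)² - 4·(4) = 0, so r = 2 is a repeated root.
Hence x_h = (C1 + C2*t)*exp(2*t).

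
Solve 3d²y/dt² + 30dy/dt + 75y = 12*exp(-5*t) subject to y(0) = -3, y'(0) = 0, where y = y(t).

Divide through by 3: y'' + 10y' + 25y = 4*exp(-5*t).
Characteristic equation r² + 10r + 25 = 0 has discriminant (10)² - 4·(25) = 0, so r = -5 is a repeated root.
Hence y_h = (C1 + C2*t)*exp(-5*t).
Since exp(-5*t) solves the homogeneous equation (r = -5 is a root of multiplicity 2), multiply the trial by t^2. Try y_p = A*t^2*exp(-5*t). Substituting into the equation and dividing by exp(-5*t) gives A = 2, so y_p = 2*t^2*exp(-5*t).
General solution: y = C1*exp(-5*t) + 2*t^2*exp(-5*t) + C2*t*exp(-5*t).
Apply the initial conditions: y(0) = C1 = -3 and y'(0) = C2 - 5*C1 = 0. Solving gives C1 = -3, C2 = -15.

y = -3*exp(-5*t) - 15*t*exp(-5*t) + 2*t**2*exp(-5*t)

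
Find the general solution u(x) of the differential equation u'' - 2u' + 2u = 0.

Characteristic equation r² - 2r + 2 = 0 has discriminant (-2)² - 4·(2) = -4 < 0, so r = 1 ± i.
Hence u_h = C1*cos(x)*exp(x) + C2*exp(x)*sin(x).

u = C1*cos(x)*exp(x) + C2*exp(x)*sin(x)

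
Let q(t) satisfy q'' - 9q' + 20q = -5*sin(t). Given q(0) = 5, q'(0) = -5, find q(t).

q = -655*exp(5*t)/26 - 95*sin(t)/442 - 45*cos(t)/442 + 515*exp(4*t)/17

Characteristic equation r² - 9r + 20 = 0 factors as (r - 5)(r - 4) = 0, so r = 5, 4.
Hence q_h = C1*exp(5*t) + C2*exp(4*t).
Try q_p = A*cos(t) + B*sin(t). Substituting and equating the coefficients of cos(t) and sin(t) gives A = -45/442, B = -95/442, so q_p = -95*sin(t)/442 - 45*cos(t)/442.
General solution: q = -95*sin(t)/442 - 45*cos(t)/442 + C1*exp(5*t) + C2*exp(4*t).
Apply the initial conditions: q(0) = -45/442 + C1 + C2 = 5 and q'(0) = -95/442 + 4*C2 + 5*C1 = -5. Solving gives C1 = -655/26, C2 = 515/17.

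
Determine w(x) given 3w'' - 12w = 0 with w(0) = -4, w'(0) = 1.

w = -9*exp(-2*x)/4 - 7*exp(2*x)/4

Divide through by 3: w'' - 4w = 0.
Characteristic equation r² - 4 = 0 factors as (r - 2)(r + 2) = 0, so r = 2, -2.
Hence w_h = C1*exp(2*x) + C2*exp(-2*x).
Apply the initial conditions: w(0) = C1 + C2 = -4 and w'(0) = -2*C2 + 2*C1 = 1. Solving gives C1 = -7/4, C2 = -9/4.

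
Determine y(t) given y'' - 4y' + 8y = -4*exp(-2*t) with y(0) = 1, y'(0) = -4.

y = -exp(-2*t)/5 - 17*exp(2*t)*sin(2*t)/5 + 6*cos(2*t)*exp(2*t)/5

Characteristic equation r² - 4r + 8 = 0 has discriminant (-4)² - 4·(8) = -16 < 0, so r = 2 ± 2i.
Hence y_h = C1*cos(2*t)*exp(2*t) + C2*exp(2*t)*sin(2*t).
Try y_p = A*exp(-2*t). Substituting into the equation and dividing by exp(-2*t) gives A = -1/5, so y_p = -exp(-2*t)/5.
General solution: y = -exp(-2*t)/5 + C1*cos(2*t)*exp(2*t) + C2*exp(2*t)*sin(2*t).
Apply the initial conditions: y(0) = -1/5 + C1 = 1 and y'(0) = 2/5 + 2*C1 + 2*C2 = -4. Solving gives C1 = 6/5, C2 = -17/5.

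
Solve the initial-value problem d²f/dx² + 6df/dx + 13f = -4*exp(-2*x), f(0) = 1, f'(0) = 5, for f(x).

Characteristic equation r² + 6r + 13 = 0 has discriminant (6)² - 4·(13) = -16 < 0, so r = -3 ± 2i.
Hence f_h = C1*cos(2*x)*exp(-3*x) + C2*exp(-3*x)*sin(2*x).
Try f_p = A*exp(-2*x). Substituting into the equation and dividing by exp(-2*x) gives A = -4/5, so f_p = -4*exp(-2*x)/5.
General solution: f = -4*exp(-2*x)/5 + C1*cos(2*x)*exp(-3*x) + C2*exp(-3*x)*sin(2*x).
Apply the initial conditions: f(0) = -4/5 + C1 = 1 and f'(0) = 8/5 - 3*C1 + 2*C2 = 5. Solving gives C1 = 9/5, C2 = 22/5.

f = -4*exp(-2*x)/5 + 9*cos(2*x)*exp(-3*x)/5 + 22*exp(-3*x)*sin(2*x)/5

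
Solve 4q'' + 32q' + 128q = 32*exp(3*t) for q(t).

Divide through by 4: q'' + 8q' + 32q = 8*exp(3*t).
Characteristic equation r² + 8r + 32 = 0 has discriminant (8)² - 4·(32) = -64 < 0, so r = -4 ± 4i.
Hence q_h = C1*cos(4*t)*exp(-4*t) + C2*exp(-4*t)*sin(4*t).
Try q_p = A*exp(3*t). Substituting into the equation and dividing by exp(3*t) gives A = 8/65, so q_p = 8*exp(3*t)/65.

q = 8*exp(3*t)/65 + C1*cos(4*t)*exp(-4*t) + C2*exp(-4*t)*sin(4*t)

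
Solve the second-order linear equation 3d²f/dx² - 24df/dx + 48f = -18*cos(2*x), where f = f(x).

Divide through by 3: f'' - 8f' + 16f = -6*cos(2*x).
Characteristic equation r² - 8r + 16 = 0 has discriminant (-8)² - 4·(16) = 0, so r = 4 is a repeated root.
Hence f_h = (C1 + C2*x)*exp(4*x).
Try f_p = A*cos(2*x) + B*sin(2*x). Substituting and equating the coefficients of cos(2x) and sin(2x) gives A = -9/50, B = 6/25, so f_p = -9*cos(2*x)/50 + 6*sin(2*x)/25.

f = -9*cos(2*x)/50 + 6*sin(2*x)/25 + C1*exp(4*x) + C2*x*exp(4*x)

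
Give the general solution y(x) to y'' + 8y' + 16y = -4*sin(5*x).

y = 36*sin(5*x)/1681 + 160*cos(5*x)/1681 + C1*exp(-4*x) + C2*x*exp(-4*x)

Characteristic equation r² + 8r + 16 = 0 has discriminant (8)² - 4·(16) = 0, so r = -4 is a repeated root.
Hence y_h = (C1 + C2*x)*exp(-4*x).
Try y_p = A*cos(5*x) + B*sin(5*x). Substituting and equating the coefficients of cos(5x) and sin(5x) gives A = 160/1681, B = 36/1681, so y_p = 36*sin(5*x)/1681 + 160*cos(5*x)/1681.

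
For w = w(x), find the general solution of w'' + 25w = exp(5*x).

Characteristic equation r² + 25 = 0 has discriminant (0)² - 4·(25) = -100 < 0, so r = ± 5i.
Hence w_h = C1*cos(5*x) + C2*sin(5*x).
Try w_p = A*exp(5*x). Substituting into the equation and dividing by exp(5*x) gives A = 1/50, so w_p = exp(5*x)/50.

w = exp(5*x)/50 + C1*cos(5*x) + C2*sin(5*x)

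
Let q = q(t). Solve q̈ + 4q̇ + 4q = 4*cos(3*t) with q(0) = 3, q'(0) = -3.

q = -20*cos(3*t)/169 + 48*sin(3*t)/169 + 527*exp(-2*t)/169 + 31*t*exp(-2*t)/13

Characteristic equation r² + 4r + 4 = 0 has discriminant (4)² - 4·(4) = 0, so r = -2 is a repeated root.
Hence q_h = (C1 + C2*t)*exp(-2*t).
Try q_p = A*cos(3*t) + B*sin(3*t). Substituting and equating the coefficients of cos(3t) and sin(3t) gives A = -20/169, B = 48/169, so q_p = -20*cos(3*t)/169 + 48*sin(3*t)/169.
General solution: q = -20*cos(3*t)/169 + 48*sin(3*t)/169 + C1*exp(-2*t) + C2*t*exp(-2*t).
Apply the initial conditions: q(0) = -20/169 + C1 = 3 and q'(0) = 144/169 + C2 - 2*C1 = -3. Solving gives C1 = 527/169, C2 = 31/13.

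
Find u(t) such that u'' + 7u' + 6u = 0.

u = C1*exp(-t) + C2*exp(-6*t)

Characteristic equation r² + 7r + 6 = 0 factors as (r + 1)(r + 6) = 0, so r = -1, -6.
Hence u_h = C1*exp(-t) + C2*exp(-6*t).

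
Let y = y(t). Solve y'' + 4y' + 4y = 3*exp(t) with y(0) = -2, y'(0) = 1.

Characteristic equation r² + 4r + 4 = 0 has discriminant (4)² - 4·(4) = 0, so r = -2 is a repeated root.
Hence y_h = (C1 + C2*t)*exp(-2*t).
Try y_p = A*exp(t). Substituting into the equation and dividing by exp(t) gives A = 1/3, so y_p = exp(t)/3.
General solution: y = exp(t)/3 + C1*exp(-2*t) + C2*t*exp(-2*t).
Apply the initial conditions: y(0) = 1/3 + C1 = -2 and y'(0) = 1/3 + C2 - 2*C1 = 1. Solving gives C1 = -7/3, C2 = -4.

y = -7*exp(-2*t)/3 + exp(t)/3 - 4*t*exp(-2*t)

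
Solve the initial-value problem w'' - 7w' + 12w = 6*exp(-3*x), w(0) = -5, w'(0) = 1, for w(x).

Characteristic equation r² - 7r + 12 = 0 factors as (r - 3)(r - 4) = 0, so r = 3, 4.
Hence w_h = C1*exp(3*x) + C2*exp(4*x).
Try w_p = A*exp(-3*x). Substituting into the equation and dividing by exp(-3*x) gives A = 1/7, so w_p = exp(-3*x)/7.
General solution: w = exp(-3*x)/7 + C1*exp(3*x) + C2*exp(4*x).
Apply the initial conditions: w(0) = 1/7 + C1 + C2 = -5 and w'(0) = -3/7 + 3*C1 + 4*C2 = 1. Solving gives C1 = -22, C2 = 118/7.

w = -22*exp(3*x) + exp(-3*x)/7 + 118*exp(4*x)/7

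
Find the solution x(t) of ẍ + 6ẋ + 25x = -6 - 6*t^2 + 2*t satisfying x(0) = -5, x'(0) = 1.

Characteristic equation r² + 6r + 25 = 0 has discriminant (6)² - 4·(25) = -64 < 0, so r = -3 ± 4i.
Hence x_h = C1*cos(4*t)*exp(-3*t) + C2*exp(-3*t)*sin(4*t).
For the particular solution try x_p = A0 + A1*t + A2*t^2. Substituting and matching coefficients of each power of t gives A0 = -4182/15625, A1 = 122/625, A2 = -6/25, so x_p = -4182/15625 - 6*t^2/25 + 122*t/625.
General solution: x = -4182/15625 - 6*t^2/25 + 122*t/625 + C1*cos(4*t)*exp(-3*t) + C2*exp(-3*t)*sin(4*t).
Apply the initial conditions: x(0) = -4182/15625 + C1 = -5 and x'(0) = 122/625 - 3*C1 + 4*C2 = 1. Solving gives C1 = -73943/15625, C2 = -104627/31250.

x = -4182/15625 - 6*t**2/25 + 122*t/625 - 104627*exp(-3*t)*sin(4*t)/31250 - 73943*cos(4*t)*exp(-3*t)/15625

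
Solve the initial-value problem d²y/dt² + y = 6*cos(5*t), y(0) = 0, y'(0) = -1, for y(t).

y = -sin(t) - cos(5*t)/4 + cos(t)/4

Characteristic equation r² + 1 = 0 has discriminant (0)² - 4·(1) = -4 < 0, so r = ± i.
Hence y_h = C1*cos(t) + C2*sin(t).
Try y_p = A*cos(5*t) + B*sin(5*t). Substituting and equating the coefficients of cos(5t) and sin(5t) gives A = -1/4, B = 0, so y_p = -cos(5*t)/4.
General solution: y = -cos(5*t)/4 + C1*cos(t) + C2*sin(t).
Apply the initial conditions: y(0) = -1/4 + C1 = 0 and y'(0) = C2 = -1. Solving gives C1 = 1/4, C2 = -1.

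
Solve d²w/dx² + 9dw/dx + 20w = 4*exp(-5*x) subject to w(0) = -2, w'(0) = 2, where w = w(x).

Characteristic equation r² + 9r + 20 = 0 factors as (r + 4)(r + 5) = 0, so r = -4, -5.
Hence w_h = C1*exp(-4*x) + C2*exp(-5*x).
Since exp(-5*x) solves the homogeneous equation (r = -5 is a root of multiplicity 1), multiply the trial by x. Try w_p = A*x*exp(-5*x). Substituting into the equation and dividing by exp(-5*x) gives A = -4, so w_p = -4*x*exp(-5*x).
General solution: w = C1*exp(-4*x) + C2*exp(-5*x) - 4*x*exp(-5*x).
Apply the initial conditions: w(0) = C1 + C2 = -2 and w'(0) = -4 - 5*C2 - 4*C1 = 2. Solving gives C1 = -4, C2 = 2.

w = -4*exp(-4*x) + 2*exp(-5*x) - 4*x*exp(-5*x)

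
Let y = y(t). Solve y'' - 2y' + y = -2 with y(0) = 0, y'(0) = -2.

y = -2 + 2*exp(t) - 4*t*exp(t)

Characteristic equation r² - 2r + 1 = 0 has discriminant (-2)² - 4·(1) = 0, so r = 1 is a repeated root.
Hence y_h = (C1 + C2*t)*exp(t).
For the particular solution try y_p = A0. Substituting and matching coefficients of each power of t gives A0 = -2, so y_p = -2.
General solution: y = -2 + C1*exp(t) + C2*t*exp(t).
Apply the initial conditions: y(0) = -2 + C1 = 0 and y'(0) = C1 + C2 = -2. Solving gives C1 = 2, C2 = -4.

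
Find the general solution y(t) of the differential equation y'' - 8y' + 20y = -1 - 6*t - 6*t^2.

y = -59/250 - 27*t/50 - 3*t**2/10 + C1*cos(2*t)*exp(4*t) + C2*exp(4*t)*sin(2*t)

Characteristic equation r² - 8r + 20 = 0 has discriminant (-8)² - 4·(20) = -16 < 0, so r = 4 ± 2i.
Hence y_h = C1*cos(2*t)*exp(4*t) + C2*exp(4*t)*sin(2*t).
For the particular solution try y_p = A0 + A1*t + A2*t^2. Substituting and matching coefficients of each power of t gives A0 = -59/250, A1 = -27/50, A2 = -3/10, so y_p = -59/250 - 27*t/50 - 3*t^2/10.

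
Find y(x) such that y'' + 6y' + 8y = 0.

Characteristic equation r² + 6r + 8 = 0 factors as (r + 2)(r + 4) = 0, so r = -2, -4.
Hence y_h = C1*exp(-2*x) + C2*exp(-4*x).

y = C1*exp(-2*x) + C2*exp(-4*x)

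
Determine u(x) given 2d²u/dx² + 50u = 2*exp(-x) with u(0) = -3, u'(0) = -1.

Divide through by 2: u'' + 25u = exp(-x).
Characteristic equation r² + 25 = 0 has discriminant (0)² - 4·(25) = -100 < 0, so r = ± 5i.
Hence u_h = C1*cos(5*x) + C2*sin(5*x).
Try u_p = A*exp(-x). Substituting into the equation and dividing by exp(-x) gives A = 1/26, so u_p = exp(-x)/26.
General solution: u = exp(-x)/26 + C1*cos(5*x) + C2*sin(5*x).
Apply the initial conditions: u(0) = 1/26 + C1 = -3 and u'(0) = -1/26 + 5*C2 = -1. Solving gives C1 = -79/26, C2 = -5/26.

u = -79*cos(5*x)/26 - 5*sin(5*x)/26 + exp(-x)/26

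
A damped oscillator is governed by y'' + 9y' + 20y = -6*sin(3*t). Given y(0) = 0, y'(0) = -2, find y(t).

y = -68*exp(-4*t)/25 - 33*sin(3*t)/425 + 43*exp(-5*t)/17 + 81*cos(3*t)/425

Characteristic equation r² + 9r + 20 = 0 factors as (r + 4)(r + 5) = 0, so r = -4, -5.
Hence y_h = C1*exp(-4*t) + C2*exp(-5*t).
Try y_p = A*cos(3*t) + B*sin(3*t). Substituting and equating the coefficients of cos(3t) and sin(3t) gives A = 81/425, B = -33/425, so y_p = -33*sin(3*t)/425 + 81*cos(3*t)/425.
General solution: y = -33*sin(3*t)/425 + 81*cos(3*t)/425 + C1*exp(-4*t) + C2*exp(-5*t).
Apply the initial conditions: y(0) = 81/425 + C1 + C2 = 0 and y'(0) = -99/425 - 5*C2 - 4*C1 = -2. Solving gives C1 = -68/25, C2 = 43/17.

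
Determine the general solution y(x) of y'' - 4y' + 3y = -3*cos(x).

y = -3*cos(x)/10 + 3*sin(x)/5 + C1*exp(3*x) + C2*exp(x)

Characteristic equation r² - 4r + 3 = 0 factors as (r - 3)(r - 1) = 0, so r = 3, 1.
Hence y_h = C1*exp(3*x) + C2*exp(x).
Try y_p = A*cos(x) + B*sin(x). Substituting and equating the coefficients of cos(x) and sin(x) gives A = -3/10, B = 3/5, so y_p = -3*cos(x)/10 + 3*sin(x)/5.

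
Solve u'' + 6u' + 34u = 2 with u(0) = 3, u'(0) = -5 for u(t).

u = 1/17 + 13*exp(-3*t)*sin(5*t)/17 + 50*cos(5*t)*exp(-3*t)/17

Characteristic equation r² + 6r + 34 = 0 has discriminant (6)² - 4·(34) = -100 < 0, so r = -3 ± 5i.
Hence u_h = C1*cos(5*t)*exp(-3*t) + C2*exp(-3*t)*sin(5*t).
For the particular solution try u_p = A0. Substituting and matching coefficients of each power of t gives A0 = 1/17, so u_p = 1/17.
General solution: u = 1/17 + C1*cos(5*t)*exp(-3*t) + C2*exp(-3*t)*sin(5*t).
Apply the initial conditions: u(0) = 1/17 + C1 = 3 and u'(0) = -3*C1 + 5*C2 = -5. Solving gives C1 = 50/17, C2 = 13/17.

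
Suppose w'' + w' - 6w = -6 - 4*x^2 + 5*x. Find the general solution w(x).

w = 121/108 - 11*x/18 + 2*x**2/3 + C1*exp(-3*x) + C2*exp(2*x)

Characteristic equation r² + r - 6 = 0 factors as (r + 3)(r - 2) = 0, so r = -3, 2.
Hence w_h = C1*exp(-3*x) + C2*exp(2*x).
For the particular solution try w_p = A0 + A1*x + A2*x^2. Substituting and matching coefficients of each power of x gives A0 = 121/108, A1 = -11/18, A2 = 2/3, so w_p = 121/108 - 11*x/18 + 2*x^2/3.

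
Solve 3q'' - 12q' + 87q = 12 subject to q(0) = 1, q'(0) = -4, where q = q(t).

q = 4/29 - 166*exp(2*t)*sin(5*t)/145 + 25*cos(5*t)*exp(2*t)/29

Divide through by 3: q'' - 4q' + 29q = 4.
Characteristic equation r² - 4r + 29 = 0 has discriminant (-4)² - 4·(29) = -100 < 0, so r = 2 ± 5i.
Hence q_h = C1*cos(5*t)*exp(2*t) + C2*exp(2*t)*sin(5*t).
For the particular solution try q_p = A0. Substituting and matching coefficients of each power of t gives A0 = 4/29, so q_p = 4/29.
General solution: q = 4/29 + C1*cos(5*t)*exp(2*t) + C2*exp(2*t)*sin(5*t).
Apply the initial conditions: q(0) = 4/29 + C1 = 1 and q'(0) = 2*C1 + 5*C2 = -4. Solving gives C1 = 25/29, C2 = -166/145.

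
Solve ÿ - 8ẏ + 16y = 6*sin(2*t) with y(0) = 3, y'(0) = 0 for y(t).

y = 6*cos(2*t)/25 + 9*sin(2*t)/50 + 69*exp(4*t)/25 - 57*t*exp(4*t)/5

Characteristic equation r² - 8r + 16 = 0 has discriminant (-8)² - 4·(16) = 0, so r = 4 is a repeated root.
Hence y_h = (C1 + C2*t)*exp(4*t).
Try y_p = A*cos(2*t) + B*sin(2*t). Substituting and equating the coefficients of cos(2t) and sin(2t) gives A = 6/25, B = 9/50, so y_p = 6*cos(2*t)/25 + 9*sin(2*t)/50.
General solution: y = 6*cos(2*t)/25 + 9*sin(2*t)/50 + C1*exp(4*t) + C2*t*exp(4*t).
Apply the initial conditions: y(0) = 6/25 + C1 = 3 and y'(0) = 9/25 + C2 + 4*C1 = 0. Solving gives C1 = 69/25, C2 = -57/5.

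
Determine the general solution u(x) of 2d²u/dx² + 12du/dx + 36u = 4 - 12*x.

Divide through by 2: u'' + 6u' + 18u = 2 - 6*x.
Characteristic equation r² + 6r + 18 = 0 has discriminant (6)² - 4·(18) = -36 < 0, so r = -3 ± 3i.
Hence u_h = C1*cos(3*x)*exp(-3*x) + C2*exp(-3*x)*sin(3*x).
For the particular solution try u_p = A0 + A1*x. Substituting and matching coefficients of each power of x gives A0 = 2/9, A1 = -1/3, so u_p = 2/9 - x/3.

u = 2/9 - x/3 + C1*cos(3*x)*exp(-3*x) + C2*exp(-3*x)*sin(3*x)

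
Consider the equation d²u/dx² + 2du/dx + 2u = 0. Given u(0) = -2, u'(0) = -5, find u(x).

Characteristic equation r² + 2r + 2 = 0 has discriminant (2)² - 4·(2) = -4 < 0, so r = -1 ± i.
Hence u_h = C1*cos(x)*exp(-x) + C2*exp(-x)*sin(x).
Apply the initial conditions: u(0) = C1 = -2 and u'(0) = C2 - C1 = -5. Solving gives C1 = -2, C2 = -7.

u = -7*exp(-x)*sin(x) - 2*cos(x)*exp(-x)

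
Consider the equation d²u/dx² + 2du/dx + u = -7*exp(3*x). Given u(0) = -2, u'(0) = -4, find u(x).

Characteristic equation r² + 2r + 1 = 0 has discriminant (2)² - 4·(1) = 0, so r = -1 is a repeated root.
Hence u_h = (C1 + C2*x)*exp(-x).
Try u_p = A*exp(3*x). Substituting into the equation and dividing by exp(3*x) gives A = -7/16, so u_p = -7*exp(3*x)/16.
General solution: u = -7*exp(3*x)/16 + C1*exp(-x) + C2*x*exp(-x).
Apply the initial conditions: u(0) = -7/16 + C1 = -2 and u'(0) = -21/16 + C2 - C1 = -4. Solving gives C1 = -25/16, C2 = -17/4.

u = -25*exp(-x)/16 - 7*exp(3*x)/16 - 17*x*exp(-x)/4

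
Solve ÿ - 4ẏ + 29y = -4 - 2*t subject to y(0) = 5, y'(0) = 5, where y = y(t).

y = -124/841 - 2*t/29 - 879*exp(2*t)*sin(5*t)/841 + 4329*cos(5*t)*exp(2*t)/841

Characteristic equation r² - 4r + 29 = 0 has discriminant (-4)² - 4·(29) = -100 < 0, so r = 2 ± 5i.
Hence y_h = C1*cos(5*t)*exp(2*t) + C2*exp(2*t)*sin(5*t).
For the particular solution try y_p = A0 + A1*t. Substituting and matching coefficients of each power of t gives A0 = -124/841, A1 = -2/29, so y_p = -124/841 - 2*t/29.
General solution: y = -124/841 - 2*t/29 + C1*cos(5*t)*exp(2*t) + C2*exp(2*t)*sin(5*t).
Apply the initial conditions: y(0) = -124/841 + C1 = 5 and y'(0) = -2/29 + 2*C1 + 5*C2 = 5. Solving gives C1 = 4329/841, C2 = -879/841.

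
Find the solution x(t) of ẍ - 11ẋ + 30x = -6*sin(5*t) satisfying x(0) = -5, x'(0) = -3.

x = -132*exp(5*t)/5 - 33*cos(5*t)/305 - 3*sin(5*t)/305 + 1312*exp(6*t)/61

Characteristic equation r² - 11r + 30 = 0 factors as (r - 5)(r - 6) = 0, so r = 5, 6.
Hence x_h = C1*exp(5*t) + C2*exp(6*t).
Try x_p = A*cos(5*t) + B*sin(5*t). Substituting and equating the coefficients of cos(5t) and sin(5t) gives A = -33/305, B = -3/305, so x_p = -33*cos(5*t)/305 - 3*sin(5*t)/305.
General solution: x = -33*cos(5*t)/305 - 3*sin(5*t)/305 + C1*exp(5*t) + C2*exp(6*t).
Apply the initial conditions: x(0) = -33/305 + C1 + C2 = -5 and x'(0) = -3/61 + 5*C1 + 6*C2 = -3. Solving gives C1 = -132/5, C2 = 1312/61.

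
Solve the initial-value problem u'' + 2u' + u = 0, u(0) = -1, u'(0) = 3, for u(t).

u = -exp(-t) + 2*t*exp(-t)

Characteristic equation r² + 2r + 1 = 0 has discriminant (2)² - 4·(1) = 0, so r = -1 is a repeated root.
Hence u_h = (C1 + C2*t)*exp(-t).
Apply the initial conditions: u(0) = C1 = -1 and u'(0) = C2 - C1 = 3. Solving gives C1 = -1, C2 = 2.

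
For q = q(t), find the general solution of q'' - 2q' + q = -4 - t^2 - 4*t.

Characteristic equation r² - 2r + 1 = 0 has discriminant (-2)² - 4·(1) = 0, so r = 1 is a repeated root.
Hence q_h = (C1 + C2*t)*exp(t).
For the particular solution try q_p = A0 + A1*t + A2*t^2. Substituting and matching coefficients of each power of t gives A0 = -18, A1 = -8, A2 = -1, so q_p = -18 - t^2 - 8*t.

q = -18 - t**2 - 8*t + C1*exp(t) + C2*t*exp(t)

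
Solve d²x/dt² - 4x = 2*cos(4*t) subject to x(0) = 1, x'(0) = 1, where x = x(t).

Characteristic equation r² - 4 = 0 factors as (r + 2)(r - 2) = 0, so r = -2, 2.
Hence x_h = C1*exp(-2*t) + C2*exp(2*t).
Try x_p = A*cos(4*t) + B*sin(4*t). Substituting and equating the coefficients of cos(4t) and sin(4t) gives A = -1/10, B = 0, so x_p = -cos(4*t)/10.
General solution: x = -cos(4*t)/10 + C1*exp(-2*t) + C2*exp(2*t).
Apply the initial conditions: x(0) = -1/10 + C1 + C2 = 1 and x'(0) = -2*C1 + 2*C2 = 1. Solving gives C1 = 3/10, C2 = 4/5.

x = -cos(4*t)/10 + 3*exp(-2*t)/10 + 4*exp(2*t)/5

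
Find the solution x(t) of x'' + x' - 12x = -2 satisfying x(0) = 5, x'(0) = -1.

x = 1/6 + 31*exp(-4*t)/14 + 55*exp(3*t)/21

Characteristic equation r² + r - 12 = 0 factors as (r + 4)(r - 3) = 0, so r = -4, 3.
Hence x_h = C1*exp(-4*t) + C2*exp(3*t).
For the particular solution try x_p = A0. Substituting and matching coefficients of each power of t gives A0 = 1/6, so x_p = 1/6.
General solution: x = 1/6 + C1*exp(-4*t) + C2*exp(3*t).
Apply the initial conditions: x(0) = 1/6 + C1 + C2 = 5 and x'(0) = -4*C1 + 3*C2 = -1. Solving gives C1 = 31/14, C2 = 55/21.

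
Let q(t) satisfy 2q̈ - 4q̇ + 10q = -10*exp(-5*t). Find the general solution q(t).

Divide through by 2: q'' - 2q' + 5q = -5*exp(-5*t).
Characteristic equation r² - 2r + 5 = 0 has discriminant (-2)² - 4·(5) = -16 < 0, so r = 1 ± 2i.
Hence q_h = C1*cos(2*t)*exp(t) + C2*exp(t)*sin(2*t).
Try q_p = A*exp(-5*t). Substituting into the equation and dividing by exp(-5*t) gives A = -1/8, so q_p = -exp(-5*t)/8.

q = -exp(-5*t)/8 + C1*cos(2*t)*exp(t) + C2*exp(t)*sin(2*t)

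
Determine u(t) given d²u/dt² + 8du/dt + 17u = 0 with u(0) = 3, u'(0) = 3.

Characteristic equation r² + 8r + 17 = 0 has discriminant (8)² - 4·(17) = -4 < 0, so r = -4 ± i.
Hence u_h = C1*cos(t)*exp(-4*t) + C2*exp(-4*t)*sin(t).
Apply the initial conditions: u(0) = C1 = 3 and u'(0) = C2 - 4*C1 = 3. Solving gives C1 = 3, C2 = 15.

u = 3*cos(t)*exp(-4*t) + 15*exp(-4*t)*sin(t)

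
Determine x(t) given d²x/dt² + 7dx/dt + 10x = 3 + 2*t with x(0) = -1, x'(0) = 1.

x = 4/25 - 5*exp(-2*t)/3 + t/5 + 38*exp(-5*t)/75

Characteristic equation r² + 7r + 10 = 0 factors as (r + 2)(r + 5) = 0, so r = -2, -5.
Hence x_h = C1*exp(-2*t) + C2*exp(-5*t).
For the particular solution try x_p = A0 + A1*t. Substituting and matching coefficients of each power of t gives A0 = 4/25, A1 = 1/5, so x_p = 4/25 + t/5.
General solution: x = 4/25 + t/5 + C1*exp(-2*t) + C2*exp(-5*t).
Apply the initial conditions: x(0) = 4/25 + C1 + C2 = -1 and x'(0) = 1/5 - 5*C2 - 2*C1 = 1. Solving gives C1 = -5/3, C2 = 38/75.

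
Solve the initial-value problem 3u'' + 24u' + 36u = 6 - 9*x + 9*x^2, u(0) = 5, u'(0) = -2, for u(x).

Divide through by 3: u'' + 8u' + 12u = 2 - 3*x + 3*x^2.
Characteristic equation r² + 8r + 12 = 0 factors as (r + 6)(r + 2) = 0, so r = -6, -2.
Hence u_h = C1*exp(-6*x) + C2*exp(-2*x).
For the particular solution try u_p = A0 + A1*x + A2*x^2. Substituting and matching coefficients of each power of x gives A0 = 37/72, A1 = -7/12, A2 = 1/4, so u_p = 37/72 - 7*x/12 + x^2/4.
General solution: u = 37/72 - 7*x/12 + x^2/4 + C1*exp(-6*x) + C2*exp(-2*x).
Apply the initial conditions: u(0) = 37/72 + C1 + C2 = 5 and u'(0) = -7/12 - 6*C1 - 2*C2 = -2. Solving gives C1 = -17/9, C2 = 51/8.

u = 37/72 - 17*exp(-6*x)/9 - 7*x/12 + x**2/4 + 51*exp(-2*x)/8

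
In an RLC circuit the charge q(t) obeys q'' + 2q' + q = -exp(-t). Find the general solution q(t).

Characteristic equation r² + 2r + 1 = 0 has discriminant (2)² - 4·(1) = 0, so r = -1 is a repeated root.
Hence q_h = (C1 + C2*t)*exp(-t).
Since exp(-t) solves the homogeneous equation (r = -1 is a root of multiplicity 2), multiply the trial by t^2. Try q_p = A*t^2*exp(-t). Substituting into the equation and dividing by exp(-t) gives A = -1/2, so q_p = -t^2*exp(-t)/2.

q = C1*exp(-t) - t**2*exp(-t)/2 + C2*t*exp(-t)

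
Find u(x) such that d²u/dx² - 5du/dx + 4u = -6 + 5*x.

u = 1/16 + 5*x/4 + C1*exp(4*x) + C2*exp(x)

Characteristic equation r² - 5r + 4 = 0 factors as (r - 4)(r - 1) = 0, so r = 4, 1.
Hence u_h = C1*exp(4*x) + C2*exp(x).
For the particular solution try u_p = A0 + A1*x. Substituting and matching coefficients of each power of x gives A0 = 1/16, A1 = 5/4, so u_p = 1/16 + 5*x/4.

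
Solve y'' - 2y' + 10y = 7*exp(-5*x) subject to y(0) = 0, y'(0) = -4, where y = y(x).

Characteristic equation r² - 2r + 10 = 0 has discriminant (-2)² - 4·(10) = -36 < 0, so r = 1 ± 3i.
Hence y_h = C1*cos(3*x)*exp(x) + C2*exp(x)*sin(3*x).
Try y_p = A*exp(-5*x). Substituting into the equation and dividing by exp(-5*x) gives A = 7/45, so y_p = 7*exp(-5*x)/45.
General solution: y = 7*exp(-5*x)/45 + C1*cos(3*x)*exp(x) + C2*exp(x)*sin(3*x).
Apply the initial conditions: y(0) = 7/45 + C1 = 0 and y'(0) = -7/9 + C1 + 3*C2 = -4. Solving gives C1 = -7/45, C2 = -46/45.

y = 7*exp(-5*x)/45 - 46*exp(x)*sin(3*x)/45 - 7*cos(3*x)*exp(x)/45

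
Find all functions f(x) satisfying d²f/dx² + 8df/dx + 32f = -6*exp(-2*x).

Characteristic equation r² + 8r + 32 = 0 has discriminant (8)² - 4·(32) = -64 < 0, so r = -4 ± 4i.
Hence f_h = C1*cos(4*x)*exp(-4*x) + C2*exp(-4*x)*sin(4*x).
Try f_p = A*exp(-2*x). Substituting into the equation and dividing by exp(-2*x) gives A = -3/10, so f_p = -3*exp(-2*x)/10.

f = -3*exp(-2*x)/10 + C1*cos(4*x)*exp(-4*x) + C2*exp(-4*x)*sin(4*x)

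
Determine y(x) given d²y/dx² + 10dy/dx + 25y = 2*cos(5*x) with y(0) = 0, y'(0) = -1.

y = sin(5*x)/25 - 6*x*exp(-5*x)/5

Characteristic equation r² + 10r + 25 = 0 has discriminant (10)² - 4·(25) = 0, so r = -5 is a repeated root.
Hence y_h = (C1 + C2*x)*exp(-5*x).
Try y_p = A*cos(5*x) + B*sin(5*x). Substituting and equating the coefficients of cos(5x) and sin(5x) gives A = 0, B = 1/25, so y_p = sin(5*x)/25.
General solution: y = sin(5*x)/25 + C1*exp(-5*x) + C2*x*exp(-5*x).
Apply the initial conditions: y(0) = C1 = 0 and y'(0) = 1/5 + C2 - 5*C1 = -1. Solving gives C1 = 0, C2 = -6/5.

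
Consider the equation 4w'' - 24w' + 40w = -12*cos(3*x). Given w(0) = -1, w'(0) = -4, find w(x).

w = -3*cos(3*x)/325 + 54*sin(3*x)/325 - 496*exp(3*x)*sin(x)/325 - 322*cos(x)*exp(3*x)/325

Divide through by 4: w'' - 6w' + 10w = -3*cos(3*x).
Characteristic equation r² - 6r + 10 = 0 has discriminant (-6)² - 4·(10) = -4 < 0, so r = 3 ± i.
Hence w_h = C1*cos(x)*exp(3*x) + C2*exp(3*x)*sin(x).
Try w_p = A*cos(3*x) + B*sin(3*x). Substituting and equating the coefficients of cos(3x) and sin(3x) gives A = -3/325, B = 54/325, so w_p = -3*cos(3*x)/325 + 54*sin(3*x)/325.
General solution: w = -3*cos(3*x)/325 + 54*sin(3*x)/325 + C1*cos(x)*exp(3*x) + C2*exp(3*x)*sin(x).
Apply the initial conditions: w(0) = -3/325 + C1 = -1 and w'(0) = 162/325 + C2 + 3*C1 = -4. Solving gives C1 = -322/325, C2 = -496/325.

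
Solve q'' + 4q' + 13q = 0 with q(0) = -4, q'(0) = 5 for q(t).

q = -exp(-2*t)*sin(3*t) - 4*cos(3*t)*exp(-2*t)

Characteristic equation r² + 4r + 13 = 0 has discriminant (4)² - 4·(13) = -36 < 0, so r = -2 ± 3i.
Hence q_h = C1*cos(3*t)*exp(-2*t) + C2*exp(-2*t)*sin(3*t).
Apply the initial conditions: q(0) = C1 = -4 and q'(0) = -2*C1 + 3*C2 = 5. Solving gives C1 = -4, C2 = -1.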